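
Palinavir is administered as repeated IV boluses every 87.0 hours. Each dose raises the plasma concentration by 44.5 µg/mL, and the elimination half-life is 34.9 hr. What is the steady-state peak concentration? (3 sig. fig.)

54.1 µg/mL

k = ln 2 / 34.9 = 0.01986 hr⁻¹
Fraction remaining after one interval: e^(−kτ) = e^(−0.01986 × 87.0) = 0.1777
R = 1 / (1 − 0.1777) = 1.216
Css,max = 44.5 × 1.216 ≈ 54.1 µg/mL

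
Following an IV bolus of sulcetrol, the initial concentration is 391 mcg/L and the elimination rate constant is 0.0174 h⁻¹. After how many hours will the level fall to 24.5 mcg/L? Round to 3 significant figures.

159 hours

C(t) = C₀ e^(−kt)  ⇒  t = ln(C₀/C) / k
t = ln(391/24.5) / 0.01740 = 2.770 / 0.01740 ≈ 159 hours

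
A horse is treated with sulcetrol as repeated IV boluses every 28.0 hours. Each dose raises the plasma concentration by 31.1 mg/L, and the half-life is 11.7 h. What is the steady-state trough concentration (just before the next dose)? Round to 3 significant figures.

k = ln 2 / 11.7 = 0.05924 h⁻¹
Fraction remaining after one interval: e^(−kτ) = e^(−0.05924 × 28.0) = 0.1904
R = 1 / (1 − 0.1904) = 1.235
Css,max = 31.1 × 1.235 = 38.41 mg/L
Css,min = Css,max × e^(−kτ) = 38.41 × 0.1904 ≈ 7.31 mg/L

7.31 mg/L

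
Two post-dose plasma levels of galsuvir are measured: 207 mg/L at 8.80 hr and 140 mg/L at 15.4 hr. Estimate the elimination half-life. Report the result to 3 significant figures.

11.7 hours

k = ln(C₁/C₂) / (t₂ − t₁) = ln(207/140) / (15.4 − 8.80)
  = 0.3911 / 6.600 = 0.05925 hr⁻¹
t½ = ln 2 / k = ln 2 / 0.05925 ≈ 11.7 hours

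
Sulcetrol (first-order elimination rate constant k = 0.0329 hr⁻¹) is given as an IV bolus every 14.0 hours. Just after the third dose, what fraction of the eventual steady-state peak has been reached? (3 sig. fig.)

f_n = 1 − e^(−nkτ) = 1 − e^(−3 × 0.03290 × 14.0) = 1 − e^(−1.382) = 1 − 0.2511 ≈ 0.749

0.749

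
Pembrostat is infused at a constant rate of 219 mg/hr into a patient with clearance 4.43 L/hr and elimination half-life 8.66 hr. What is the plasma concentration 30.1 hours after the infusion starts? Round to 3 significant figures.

Css = rate / CL = 219 / 4.43 = 49.44 mg/L
k = ln 2 / 8.66 = 0.08004 hr⁻¹
C(t) = Css (1 − e^(−kt)) = 49.44 × (1 − e^(−2.409)) = 49.44 × 0.9101 ≈ 45.0 mg/L

45.0 mg/L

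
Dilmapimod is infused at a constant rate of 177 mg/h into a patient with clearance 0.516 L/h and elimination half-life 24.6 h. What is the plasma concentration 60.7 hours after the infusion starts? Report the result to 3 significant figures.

281 µg/mL

Css = rate / CL = 177 / 0.516 = 343.0 µg/mL
k = ln 2 / 24.6 = 0.02818 h⁻¹
C(t) = Css (1 − e^(−kt)) = 343.0 × (1 − e^(−1.710)) = 343.0 × 0.8192 ≈ 281 µg/mL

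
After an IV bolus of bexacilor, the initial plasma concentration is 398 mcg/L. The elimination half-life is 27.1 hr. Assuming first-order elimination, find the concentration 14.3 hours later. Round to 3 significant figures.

276 mcg/L

k = ln 2 / 27.1 = 0.02558 hr⁻¹
14.3 hr is 0.5277 half-lives, so C = 398 × (1/2)^0.5277 = 398 × 0.6937 ≈ 276 mcg/L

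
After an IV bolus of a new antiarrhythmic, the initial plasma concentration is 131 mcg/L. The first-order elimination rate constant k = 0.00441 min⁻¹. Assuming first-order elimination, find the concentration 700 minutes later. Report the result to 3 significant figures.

C(t) = C₀ e^(−kt) = 131 × e^(−0.004410 × 700) = 131 × e^(−3.087) = 131 × 0.04564 ≈ 5.98 mcg/L

5.98 mcg/L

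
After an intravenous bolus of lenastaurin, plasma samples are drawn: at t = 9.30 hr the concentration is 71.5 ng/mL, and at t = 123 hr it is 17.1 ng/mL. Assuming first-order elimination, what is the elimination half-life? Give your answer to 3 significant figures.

k = ln(C₁/C₂) / (t₂ − t₁) = ln(71.5/17.1) / (123 − 9.30)
  = 1.431 / 113.7 = 0.01258 hr⁻¹
t½ = ln 2 / k = ln 2 / 0.01258 ≈ 55.1 hours

55.1 hours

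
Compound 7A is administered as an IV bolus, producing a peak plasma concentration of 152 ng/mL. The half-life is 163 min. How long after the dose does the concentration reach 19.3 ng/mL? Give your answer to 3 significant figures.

485 minutes

k = ln 2 / 163 = 0.004252 min⁻¹
C(t) = C₀ e^(−kt)  ⇒  t = ln(C₀/C) / k
t = ln(152/19.3) / 0.004252 = 2.064 / 0.004252 ≈ 485 minutes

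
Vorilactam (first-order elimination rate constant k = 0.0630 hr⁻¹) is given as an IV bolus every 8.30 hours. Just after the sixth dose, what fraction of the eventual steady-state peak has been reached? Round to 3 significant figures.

0.957

f_n = 1 − e^(−nkτ) = 1 − e^(−6 × 0.06300 × 8.30) = 1 − e^(−3.137) = 1 − 0.04340 ≈ 0.957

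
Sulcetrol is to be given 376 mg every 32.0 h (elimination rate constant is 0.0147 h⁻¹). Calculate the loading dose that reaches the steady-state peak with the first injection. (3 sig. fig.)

Accumulation ratio R = 1 / (1 − e^(−kτ)) = 1 / (1 − e^(−0.01470×32.0)) = 1 / (1 − 0.6248) = 2.665
Loading dose = maintenance dose × R = 376 × 2.665 ≈ 1000 mg

1000 mg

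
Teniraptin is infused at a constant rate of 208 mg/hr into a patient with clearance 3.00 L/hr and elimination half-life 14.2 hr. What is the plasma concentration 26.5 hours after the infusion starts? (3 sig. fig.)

Css = rate / CL = 208 / 3.00 = 69.33 mg/L
k = ln 2 / 14.2 = 0.04881 hr⁻¹
C(t) = Css (1 − e^(−kt)) = 69.33 × (1 − e^(−1.294)) = 69.33 × 0.7257 ≈ 50.3 mg/L

50.3 mg/L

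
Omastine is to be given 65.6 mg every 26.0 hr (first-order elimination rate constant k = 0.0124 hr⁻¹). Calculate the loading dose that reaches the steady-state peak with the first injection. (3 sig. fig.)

Accumulation ratio R = 1 / (1 − e^(−kτ)) = 1 / (1 − e^(−0.01240×26.0)) = 1 / (1 − 0.7244) = 3.629
Loading dose = maintenance dose × R = 65.6 × 3.629 ≈ 238 mg

238 mg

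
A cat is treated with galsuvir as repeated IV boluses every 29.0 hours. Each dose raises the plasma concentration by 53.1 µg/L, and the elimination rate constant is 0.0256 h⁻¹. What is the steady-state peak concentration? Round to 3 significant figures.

Fraction remaining after one interval: e^(−kτ) = e^(−0.02560 × 29.0) = 0.4760
R = 1 / (1 − 0.4760) = 1.908
Css,max = 53.1 × 1.908 ≈ 101 µg/L

101 µg/L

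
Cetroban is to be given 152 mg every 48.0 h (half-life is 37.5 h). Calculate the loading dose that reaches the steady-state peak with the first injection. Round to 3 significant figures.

k = ln 2 / 37.5 = 0.01848 h⁻¹
Accumulation ratio R = 1 / (1 − e^(−kτ)) = 1 / (1 − e^(−0.01848×48.0)) = 1 / (1 − 0.4118) = 1.700
Loading dose = maintenance dose × R = 152 × 1.700 ≈ 258 mg

258 mg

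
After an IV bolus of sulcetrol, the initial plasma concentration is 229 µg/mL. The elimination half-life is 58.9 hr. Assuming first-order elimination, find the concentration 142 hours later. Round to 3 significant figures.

43.1 µg/mL

k = ln 2 / 58.9 = 0.01177 hr⁻¹
C(t) = C₀ e^(−kt) = 229 × e^(−0.01177 × 142) = 229 × e^(−1.671) = 229 × 0.1880 ≈ 43.1 µg/mL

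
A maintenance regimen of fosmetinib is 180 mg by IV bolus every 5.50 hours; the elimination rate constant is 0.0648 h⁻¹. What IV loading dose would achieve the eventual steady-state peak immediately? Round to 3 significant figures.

600 mg

Accumulation ratio R = 1 / (1 − e^(−kτ)) = 1 / (1 − e^(−0.06480×5.50)) = 1 / (1 − 0.7002) = 3.335
Loading dose = maintenance dose × R = 180 × 3.335 ≈ 600 mg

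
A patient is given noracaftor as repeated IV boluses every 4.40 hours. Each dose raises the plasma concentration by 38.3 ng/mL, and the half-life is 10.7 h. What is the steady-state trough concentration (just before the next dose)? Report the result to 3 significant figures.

k = ln 2 / 10.7 = 0.06478 h⁻¹
Fraction remaining after one interval: e^(−kτ) = e^(−0.06478 × 4.40) = 0.7520
R = 1 / (1 − 0.7520) = 4.032
Css,max = 38.3 × 4.032 = 154.4 ng/mL
Css,min = Css,max × e^(−kτ) = 154.4 × 0.7520 ≈ 116 ng/mL

116 ng/mL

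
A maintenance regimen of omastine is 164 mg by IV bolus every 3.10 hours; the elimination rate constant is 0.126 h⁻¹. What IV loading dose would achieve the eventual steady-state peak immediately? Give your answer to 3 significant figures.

Accumulation ratio R = 1 / (1 − e^(−kτ)) = 1 / (1 − e^(−0.1260×3.10)) = 1 / (1 − 0.6767) = 3.093
Loading dose = maintenance dose × R = 164 × 3.093 ≈ 507 mg

507 mg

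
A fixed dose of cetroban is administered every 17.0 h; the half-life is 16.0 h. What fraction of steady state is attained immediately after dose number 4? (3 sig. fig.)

k = ln 2 / 16.0 = 0.04332 h⁻¹
f_n = 1 − e^(−nkτ) = 1 − e^(−4 × 0.04332 × 17.0) = 1 − e^(−2.946) = 1 − 0.05256 ≈ 0.947

0.947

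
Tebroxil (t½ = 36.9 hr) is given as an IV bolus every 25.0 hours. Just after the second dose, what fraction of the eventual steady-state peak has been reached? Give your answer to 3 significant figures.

0.609

k = ln 2 / 36.9 = 0.01878 hr⁻¹
f_n = 1 − e^(−nkτ) = 1 − e^(−2 × 0.01878 × 25.0) = 1 − e^(−0.9392) = 1 − 0.3909 ≈ 0.609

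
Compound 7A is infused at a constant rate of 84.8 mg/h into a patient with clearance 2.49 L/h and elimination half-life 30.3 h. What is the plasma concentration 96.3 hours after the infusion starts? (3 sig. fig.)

Css = rate / CL = 84.8 / 2.49 = 34.06 mg/L
k = ln 2 / 30.3 = 0.02288 h⁻¹
C(t) = Css (1 − e^(−kt)) = 34.06 × (1 − e^(−2.203)) = 34.06 × 0.8895 ≈ 30.3 mg/L

30.3 mg/L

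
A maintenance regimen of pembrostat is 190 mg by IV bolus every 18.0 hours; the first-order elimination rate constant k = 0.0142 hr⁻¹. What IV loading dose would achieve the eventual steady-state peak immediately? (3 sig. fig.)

Accumulation ratio R = 1 / (1 − e^(−kτ)) = 1 / (1 − e^(−0.01420×18.0)) = 1 / (1 − 0.7745) = 4.434
Loading dose = maintenance dose × R = 190 × 4.434 ≈ 842 mg

842 mg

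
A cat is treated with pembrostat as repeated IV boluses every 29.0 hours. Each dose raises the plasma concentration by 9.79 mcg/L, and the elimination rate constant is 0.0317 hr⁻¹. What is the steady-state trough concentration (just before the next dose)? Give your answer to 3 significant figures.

6.49 mcg/L

Fraction remaining after one interval: e^(−kτ) = e^(−0.03170 × 29.0) = 0.3988
R = 1 / (1 − 0.3988) = 1.663
Css,max = 9.79 × 1.663 = 16.28 mcg/L
Css,min = Css,max × e^(−kτ) = 16.28 × 0.3988 ≈ 6.49 mcg/L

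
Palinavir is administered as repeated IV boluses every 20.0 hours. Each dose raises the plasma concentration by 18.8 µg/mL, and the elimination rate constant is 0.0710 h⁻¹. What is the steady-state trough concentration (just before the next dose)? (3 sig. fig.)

Fraction remaining after one interval: e^(−kτ) = e^(−0.07100 × 20.0) = 0.2417
R = 1 / (1 − 0.2417) = 1.319
Css,max = 18.8 × 1.319 = 24.79 µg/mL
Css,min = Css,max × e^(−kτ) = 24.79 × 0.2417 ≈ 5.99 µg/mL

5.99 µg/mL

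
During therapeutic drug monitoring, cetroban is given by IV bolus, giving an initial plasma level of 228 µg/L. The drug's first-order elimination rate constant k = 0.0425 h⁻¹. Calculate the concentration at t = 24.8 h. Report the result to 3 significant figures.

C(t) = C₀ e^(−kt) = 228 × e^(−0.04250 × 24.8) = 228 × e^(−1.054) = 228 × 0.3485 ≈ 79.5 µg/L

79.5 µg/L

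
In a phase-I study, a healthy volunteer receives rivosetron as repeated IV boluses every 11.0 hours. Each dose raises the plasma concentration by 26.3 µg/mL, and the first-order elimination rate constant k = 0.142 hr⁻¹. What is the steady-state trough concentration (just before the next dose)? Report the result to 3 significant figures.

6.98 µg/mL

Fraction remaining after one interval: e^(−kτ) = e^(−0.1420 × 11.0) = 0.2097
R = 1 / (1 − 0.2097) = 1.265
Css,max = 26.3 × 1.265 = 33.28 µg/mL
Css,min = Css,max × e^(−kτ) = 33.28 × 0.2097 ≈ 6.98 µg/mL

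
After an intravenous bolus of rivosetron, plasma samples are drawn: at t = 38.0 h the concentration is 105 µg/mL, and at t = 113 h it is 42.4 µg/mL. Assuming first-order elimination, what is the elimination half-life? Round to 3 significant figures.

57.3 hours

k = ln(C₁/C₂) / (t₂ − t₁) = ln(105/42.4) / (113 − 38.0)
  = 0.9068 / 75.00 = 0.01209 h⁻¹
t½ = ln 2 / k = ln 2 / 0.01209 ≈ 57.3 hours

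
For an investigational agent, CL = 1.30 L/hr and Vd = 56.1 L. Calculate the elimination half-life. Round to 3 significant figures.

29.9 hours

k = CL / V = 1.30 / 56.1 = 0.02317 hr⁻¹
t½ = ln 2 / k = ln 2 / 0.02317 ≈ 29.9 hours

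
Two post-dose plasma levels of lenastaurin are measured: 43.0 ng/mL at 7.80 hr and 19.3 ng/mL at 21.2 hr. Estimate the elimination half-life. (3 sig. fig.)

11.6 hours

k = ln(C₁/C₂) / (t₂ − t₁) = ln(43.0/19.3) / (21.2 − 7.80)
  = 0.8011 / 13.40 = 0.05978 hr⁻¹
t½ = ln 2 / k = ln 2 / 0.05978 ≈ 11.6 hours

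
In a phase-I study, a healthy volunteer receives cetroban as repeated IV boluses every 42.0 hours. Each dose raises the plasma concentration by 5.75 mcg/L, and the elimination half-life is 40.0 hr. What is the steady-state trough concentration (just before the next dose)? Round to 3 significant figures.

5.37 mcg/L

k = ln 2 / 40.0 = 0.01733 hr⁻¹
Fraction remaining after one interval: e^(−kτ) = e^(−0.01733 × 42.0) = 0.4830
R = 1 / (1 − 0.4830) = 1.934
Css,max = 5.75 × 1.934 = 11.12 mcg/L
Css,min = Css,max × e^(−kτ) = 11.12 × 0.4830 ≈ 5.37 mcg/L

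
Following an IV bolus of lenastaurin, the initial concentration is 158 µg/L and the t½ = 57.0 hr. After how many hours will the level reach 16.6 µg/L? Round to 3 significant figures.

k = ln 2 / 57.0 = 0.01216 hr⁻¹
C(t) = C₀ e^(−kt)  ⇒  t = ln(C₀/C) / k
t = ln(158/16.6) / 0.01216 = 2.253 / 0.01216 ≈ 185 hours

185 hours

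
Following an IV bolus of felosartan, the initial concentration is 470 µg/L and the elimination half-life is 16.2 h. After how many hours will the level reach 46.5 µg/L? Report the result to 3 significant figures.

k = ln 2 / 16.2 = 0.04279 h⁻¹
C(t) = C₀ e^(−kt)  ⇒  t = ln(C₀/C) / k
t = ln(470/46.5) / 0.04279 = 2.313 / 0.04279 ≈ 54.1 hours

54.1 hours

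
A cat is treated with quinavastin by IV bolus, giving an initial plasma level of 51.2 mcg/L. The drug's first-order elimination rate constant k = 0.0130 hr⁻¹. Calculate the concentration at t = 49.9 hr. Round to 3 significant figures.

C(t) = C₀ e^(−kt) = 51.2 × e^(−0.01300 × 49.9) = 51.2 × e^(−0.6487) = 51.2 × 0.5227 ≈ 26.8 mcg/L

26.8 mcg/L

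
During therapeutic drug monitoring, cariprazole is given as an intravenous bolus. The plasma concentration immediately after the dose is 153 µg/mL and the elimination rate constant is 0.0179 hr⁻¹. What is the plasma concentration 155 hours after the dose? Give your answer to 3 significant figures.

C(t) = C₀ e^(−kt) = 153 × e^(−0.01790 × 155) = 153 × e^(−2.774) = 153 × 0.06238 ≈ 9.54 µg/mL

9.54 µg/mL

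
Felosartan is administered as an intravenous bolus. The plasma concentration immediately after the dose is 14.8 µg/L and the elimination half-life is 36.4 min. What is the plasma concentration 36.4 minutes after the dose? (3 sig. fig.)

7.40 µg/L

k = ln 2 / 36.4 = 0.01904 min⁻¹
C(t) = C₀ e^(−kt) = 14.8 × e^(−0.01904 × 36.4) = 14.8 × e^(−0.6931) = 14.8 × 0.5000 ≈ 7.40 µg/L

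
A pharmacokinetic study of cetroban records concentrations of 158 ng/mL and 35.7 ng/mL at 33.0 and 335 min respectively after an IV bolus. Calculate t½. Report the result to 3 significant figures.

141 minutes

k = ln(C₁/C₂) / (t₂ − t₁) = ln(158/35.7) / (335 − 33.0)
  = 1.487 / 302.0 = 0.004925 min⁻¹
t½ = ln 2 / k = ln 2 / 0.004925 ≈ 141 minutes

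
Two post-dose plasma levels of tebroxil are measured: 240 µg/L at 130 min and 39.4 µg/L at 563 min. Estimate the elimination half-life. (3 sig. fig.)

k = ln(C₁/C₂) / (t₂ − t₁) = ln(240/39.4) / (563 − 130)
  = 1.807 / 433.0 = 0.004173 min⁻¹
t½ = ln 2 / k = ln 2 / 0.004173 ≈ 166 minutes

166 minutes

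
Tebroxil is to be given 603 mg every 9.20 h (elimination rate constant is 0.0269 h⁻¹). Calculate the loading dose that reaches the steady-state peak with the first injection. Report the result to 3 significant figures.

2750 mg

Accumulation ratio R = 1 / (1 − e^(−kτ)) = 1 / (1 − e^(−0.02690×9.20)) = 1 / (1 − 0.7808) = 4.561
Loading dose = maintenance dose × R = 603 × 4.561 ≈ 2750 mg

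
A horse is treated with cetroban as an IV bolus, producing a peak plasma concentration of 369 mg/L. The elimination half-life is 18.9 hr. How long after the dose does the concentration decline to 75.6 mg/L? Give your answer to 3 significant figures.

k = ln 2 / 18.9 = 0.03667 hr⁻¹
C(t) = C₀ e^(−kt)  ⇒  t = ln(C₀/C) / k
t = ln(369/75.6) / 0.03667 = 1.585 / 0.03667 ≈ 43.2 hours

43.2 hours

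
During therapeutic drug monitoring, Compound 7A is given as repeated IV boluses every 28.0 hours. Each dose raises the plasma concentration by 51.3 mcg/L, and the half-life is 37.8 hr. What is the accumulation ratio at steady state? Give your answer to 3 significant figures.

2.49

k = ln 2 / 37.8 = 0.01834 hr⁻¹
Fraction remaining after one interval: e^(−kτ) = e^(−0.01834 × 28.0) = 0.5984
R = 1 / (1 − 0.5984) = 1 / 0.4016 ≈ 2.49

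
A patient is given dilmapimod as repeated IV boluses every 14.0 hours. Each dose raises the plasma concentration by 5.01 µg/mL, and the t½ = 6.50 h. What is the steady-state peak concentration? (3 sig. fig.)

6.46 µg/mL

k = ln 2 / 6.50 = 0.1066 h⁻¹
Fraction remaining after one interval: e^(−kτ) = e^(−0.1066 × 14.0) = 0.2247
R = 1 / (1 − 0.2247) = 1.290
Css,max = 5.01 × 1.290 ≈ 6.46 µg/mL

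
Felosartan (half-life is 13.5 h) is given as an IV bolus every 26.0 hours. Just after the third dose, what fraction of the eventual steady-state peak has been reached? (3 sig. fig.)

0.982

k = ln 2 / 13.5 = 0.05134 h⁻¹
f_n = 1 − e^(−nkτ) = 1 − e^(−3 × 0.05134 × 26.0) = 1 − e^(−4.005) = 1 − 0.01823 ≈ 0.982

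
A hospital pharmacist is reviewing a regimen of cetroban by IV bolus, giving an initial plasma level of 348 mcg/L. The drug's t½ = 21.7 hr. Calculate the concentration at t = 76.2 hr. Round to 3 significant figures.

k = ln 2 / 21.7 = 0.03194 hr⁻¹
76.2 hr is 3.512 half-lives, so C = 348 × (1/2)^3.512 = 348 × 0.08769 ≈ 30.5 mcg/L

30.5 mcg/L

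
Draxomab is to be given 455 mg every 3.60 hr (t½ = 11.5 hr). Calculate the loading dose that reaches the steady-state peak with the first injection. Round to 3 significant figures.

k = ln 2 / 11.5 = 0.06027 hr⁻¹
Accumulation ratio R = 1 / (1 − e^(−kτ)) = 1 / (1 − e^(−0.06027×3.60)) = 1 / (1 − 0.8049) = 5.127
Loading dose = maintenance dose × R = 455 × 5.127 ≈ 2330 mg

2330 mg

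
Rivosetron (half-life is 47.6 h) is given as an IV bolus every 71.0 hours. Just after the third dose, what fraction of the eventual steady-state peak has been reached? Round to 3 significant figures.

0.955

k = ln 2 / 47.6 = 0.01456 h⁻¹
f_n = 1 − e^(−nkτ) = 1 − e^(−3 × 0.01456 × 71.0) = 1 − e^(−3.102) = 1 − 0.04497 ≈ 0.955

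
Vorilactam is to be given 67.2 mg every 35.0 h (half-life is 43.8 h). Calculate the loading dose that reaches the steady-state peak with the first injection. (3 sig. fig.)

158 mg

k = ln 2 / 43.8 = 0.01583 h⁻¹
Accumulation ratio R = 1 / (1 − e^(−kτ)) = 1 / (1 − e^(−0.01583×35.0)) = 1 / (1 − 0.5747) = 2.351
Loading dose = maintenance dose × R = 67.2 × 2.351 ≈ 158 mg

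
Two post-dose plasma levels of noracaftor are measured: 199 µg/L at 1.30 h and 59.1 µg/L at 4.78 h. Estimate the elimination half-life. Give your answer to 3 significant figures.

1.99 hours

k = ln(C₁/C₂) / (t₂ − t₁) = ln(199/59.1) / (4.78 − 1.30)
  = 1.214 / 3.480 = 0.3489 h⁻¹
t½ = ln 2 / k = ln 2 / 0.3489 ≈ 1.99 hours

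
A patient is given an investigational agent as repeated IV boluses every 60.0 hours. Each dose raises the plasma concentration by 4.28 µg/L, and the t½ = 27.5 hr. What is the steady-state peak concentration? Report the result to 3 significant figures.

k = ln 2 / 27.5 = 0.02521 hr⁻¹
Fraction remaining after one interval: e^(−kτ) = e^(−0.02521 × 60.0) = 0.2204
R = 1 / (1 − 0.2204) = 1.283
Css,max = 4.28 × 1.283 ≈ 5.49 µg/L

5.49 µg/L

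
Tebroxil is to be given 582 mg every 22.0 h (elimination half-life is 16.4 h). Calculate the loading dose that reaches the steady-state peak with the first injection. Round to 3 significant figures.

961 mg

k = ln 2 / 16.4 = 0.04227 h⁻¹
Accumulation ratio R = 1 / (1 − e^(−kτ)) = 1 / (1 − e^(−0.04227×22.0)) = 1 / (1 − 0.3946) = 1.652
Loading dose = maintenance dose × R = 582 × 1.652 ≈ 961 mg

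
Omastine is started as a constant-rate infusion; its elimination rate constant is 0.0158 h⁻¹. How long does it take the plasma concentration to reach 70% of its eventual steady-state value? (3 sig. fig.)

f = 1 − e^(−kt)  ⇒  t = −ln(1 − f) / k
t = −ln(1 − 0.7) / 0.01580 = 1.204 / 0.01580 ≈ 76.2 hours

76.2 hours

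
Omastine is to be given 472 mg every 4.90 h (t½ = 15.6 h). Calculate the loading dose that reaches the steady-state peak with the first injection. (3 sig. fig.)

k = ln 2 / 15.6 = 0.04443 h⁻¹
Accumulation ratio R = 1 / (1 − e^(−kτ)) = 1 / (1 − e^(−0.04443×4.90)) = 1 / (1 − 0.8044) = 5.111
Loading dose = maintenance dose × R = 472 × 5.111 ≈ 2410 mg

2410 mg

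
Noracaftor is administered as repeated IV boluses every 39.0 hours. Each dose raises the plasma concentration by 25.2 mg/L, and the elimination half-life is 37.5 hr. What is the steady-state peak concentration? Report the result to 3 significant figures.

k = ln 2 / 37.5 = 0.01848 hr⁻¹
Fraction remaining after one interval: e^(−kτ) = e^(−0.01848 × 39.0) = 0.4863
R = 1 / (1 − 0.4863) = 1.947
Css,max = 25.2 × 1.947 ≈ 49.1 mg/L

49.1 mg/L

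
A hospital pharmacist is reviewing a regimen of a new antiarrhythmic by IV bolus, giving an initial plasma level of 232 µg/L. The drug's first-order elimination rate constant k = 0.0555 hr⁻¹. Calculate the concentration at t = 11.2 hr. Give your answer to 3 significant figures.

125 µg/L

C(t) = C₀ e^(−kt) = 232 × e^(−0.05550 × 11.2) = 232 × e^(−0.6216) = 232 × 0.5371 ≈ 125 µg/L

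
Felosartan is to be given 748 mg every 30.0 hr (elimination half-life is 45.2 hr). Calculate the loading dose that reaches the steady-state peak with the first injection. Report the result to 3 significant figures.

2030 mg

k = ln 2 / 45.2 = 0.01534 hr⁻¹
Accumulation ratio R = 1 / (1 − e^(−kτ)) = 1 / (1 − e^(−0.01534×30.0)) = 1 / (1 − 0.6312) = 2.712
Loading dose = maintenance dose × R = 748 × 2.712 ≈ 2030 mg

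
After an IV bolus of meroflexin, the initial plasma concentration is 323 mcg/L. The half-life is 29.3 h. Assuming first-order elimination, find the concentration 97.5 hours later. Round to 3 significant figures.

32.2 mcg/L

k = ln 2 / 29.3 = 0.02366 h⁻¹
97.5 h is 3.328 half-lives, so C = 323 × (1/2)^3.328 = 323 × 0.09960 ≈ 32.2 mcg/L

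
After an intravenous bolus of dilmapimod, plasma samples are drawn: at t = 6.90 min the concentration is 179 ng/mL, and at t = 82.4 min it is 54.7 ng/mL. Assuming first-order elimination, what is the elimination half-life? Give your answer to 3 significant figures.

k = ln(C₁/C₂) / (t₂ − t₁) = ln(179/54.7) / (82.4 − 6.90)
  = 1.186 / 75.50 = 0.01570 min⁻¹
t½ = ln 2 / k = ln 2 / 0.01570 ≈ 44.1 minutes

44.1 minutes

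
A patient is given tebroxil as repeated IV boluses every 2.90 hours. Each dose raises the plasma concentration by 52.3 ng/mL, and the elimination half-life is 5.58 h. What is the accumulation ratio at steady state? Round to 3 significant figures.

k = ln 2 / 5.58 = 0.1242 h⁻¹
Fraction remaining after one interval: e^(−kτ) = e^(−0.1242 × 2.90) = 0.6975
R = 1 / (1 − 0.6975) = 1 / 0.3025 ≈ 3.31

3.31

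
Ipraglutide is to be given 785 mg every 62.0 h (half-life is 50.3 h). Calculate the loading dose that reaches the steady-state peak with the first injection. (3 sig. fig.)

k = ln 2 / 50.3 = 0.01378 h⁻¹
Accumulation ratio R = 1 / (1 − e^(−kτ)) = 1 / (1 − e^(−0.01378×62.0)) = 1 / (1 − 0.4255) = 1.741
Loading dose = maintenance dose × R = 785 × 1.741 ≈ 1370 mg

1370 mg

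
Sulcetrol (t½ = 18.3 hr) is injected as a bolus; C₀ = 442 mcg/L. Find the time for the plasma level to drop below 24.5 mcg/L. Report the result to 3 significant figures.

k = ln 2 / 18.3 = 0.03788 hr⁻¹
C(t) = C₀ e^(−kt)  ⇒  t = ln(C₀/C) / k
t = ln(442/24.5) / 0.03788 = 2.893 / 0.03788 ≈ 76.4 hours

76.4 hours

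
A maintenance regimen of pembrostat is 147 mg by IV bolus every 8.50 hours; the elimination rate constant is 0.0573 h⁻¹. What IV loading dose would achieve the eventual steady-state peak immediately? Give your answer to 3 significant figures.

381 mg

Accumulation ratio R = 1 / (1 − e^(−kτ)) = 1 / (1 − e^(−0.05730×8.50)) = 1 / (1 − 0.6144) = 2.594
Loading dose = maintenance dose × R = 147 × 2.594 ≈ 381 mg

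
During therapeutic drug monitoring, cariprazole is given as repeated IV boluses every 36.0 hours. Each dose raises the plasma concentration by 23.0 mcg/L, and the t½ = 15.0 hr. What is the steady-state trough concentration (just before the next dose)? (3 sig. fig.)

k = ln 2 / 15.0 = 0.04621 hr⁻¹
Fraction remaining after one interval: e^(−kτ) = e^(−0.04621 × 36.0) = 0.1895
R = 1 / (1 − 0.1895) = 1.234
Css,max = 23.0 × 1.234 = 28.38 mcg/L
Css,min = Css,max × e^(−kτ) = 28.38 × 0.1895 ≈ 5.38 mcg/L

5.38 mcg/L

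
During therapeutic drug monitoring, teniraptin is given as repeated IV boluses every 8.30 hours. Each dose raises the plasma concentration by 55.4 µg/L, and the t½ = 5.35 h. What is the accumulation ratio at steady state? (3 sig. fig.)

k = ln 2 / 5.35 = 0.1296 h⁻¹
Fraction remaining after one interval: e^(−kτ) = e^(−0.1296 × 8.30) = 0.3412
R = 1 / (1 − 0.3412) = 1 / 0.6588 ≈ 1.52

1.52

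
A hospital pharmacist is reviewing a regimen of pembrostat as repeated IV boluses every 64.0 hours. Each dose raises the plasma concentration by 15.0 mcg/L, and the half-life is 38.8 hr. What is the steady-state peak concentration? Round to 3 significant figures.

22.0 mcg/L

k = ln 2 / 38.8 = 0.01786 hr⁻¹
Fraction remaining after one interval: e^(−kτ) = e^(−0.01786 × 64.0) = 0.3188
R = 1 / (1 − 0.3188) = 1.468
Css,max = 15.0 × 1.468 ≈ 22.0 mcg/L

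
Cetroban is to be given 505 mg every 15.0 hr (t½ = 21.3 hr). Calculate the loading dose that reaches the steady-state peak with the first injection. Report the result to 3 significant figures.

1310 mg

k = ln 2 / 21.3 = 0.03254 hr⁻¹
Accumulation ratio R = 1 / (1 − e^(−kτ)) = 1 / (1 − e^(−0.03254×15.0)) = 1 / (1 − 0.6138) = 2.589
Loading dose = maintenance dose × R = 505 × 2.589 ≈ 1310 mg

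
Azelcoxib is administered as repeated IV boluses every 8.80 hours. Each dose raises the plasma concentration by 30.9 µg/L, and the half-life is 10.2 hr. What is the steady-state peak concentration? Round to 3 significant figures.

68.7 µg/L

k = ln 2 / 10.2 = 0.06796 hr⁻¹
Fraction remaining after one interval: e^(−kτ) = e^(−0.06796 × 8.80) = 0.5499
R = 1 / (1 − 0.5499) = 2.222
Css,max = 30.9 × 2.222 ≈ 68.7 µg/L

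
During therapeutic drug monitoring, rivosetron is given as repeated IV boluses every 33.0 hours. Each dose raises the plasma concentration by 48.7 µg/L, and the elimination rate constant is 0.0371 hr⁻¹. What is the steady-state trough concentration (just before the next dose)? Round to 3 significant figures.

Fraction remaining after one interval: e^(−kτ) = e^(−0.03710 × 33.0) = 0.2940
R = 1 / (1 − 0.2940) = 1.416
Css,max = 48.7 × 1.416 = 68.98 µg/L
Css,min = Css,max × e^(−kτ) = 68.98 × 0.2940 ≈ 20.3 µg/L

20.3 µg/L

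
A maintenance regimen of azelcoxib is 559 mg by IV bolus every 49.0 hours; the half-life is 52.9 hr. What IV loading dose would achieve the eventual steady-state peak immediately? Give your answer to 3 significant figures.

k = ln 2 / 52.9 = 0.01310 hr⁻¹
Accumulation ratio R = 1 / (1 − e^(−kτ)) = 1 / (1 − e^(−0.01310×49.0)) = 1 / (1 − 0.5262) = 2.111
Loading dose = maintenance dose × R = 559 × 2.111 ≈ 1180 mg

1180 mg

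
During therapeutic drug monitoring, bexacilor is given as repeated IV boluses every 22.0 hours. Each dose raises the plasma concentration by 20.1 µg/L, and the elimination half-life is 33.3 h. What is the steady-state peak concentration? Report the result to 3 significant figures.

54.7 µg/L

k = ln 2 / 33.3 = 0.02082 h⁻¹
Fraction remaining after one interval: e^(−kτ) = e^(−0.02082 × 22.0) = 0.6326
R = 1 / (1 − 0.6326) = 2.722
Css,max = 20.1 × 2.722 ≈ 54.7 µg/L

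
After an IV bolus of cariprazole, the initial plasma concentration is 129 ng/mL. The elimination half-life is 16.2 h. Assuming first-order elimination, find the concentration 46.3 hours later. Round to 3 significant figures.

k = ln 2 / 16.2 = 0.04279 h⁻¹
C(t) = C₀ e^(−kt) = 129 × e^(−0.04279 × 46.3) = 129 × e^(−1.981) = 129 × 0.1379 ≈ 17.8 ng/mL

17.8 ng/mL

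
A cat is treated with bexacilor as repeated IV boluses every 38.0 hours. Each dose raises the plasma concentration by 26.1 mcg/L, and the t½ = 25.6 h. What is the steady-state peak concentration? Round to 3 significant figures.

40.6 mcg/L

k = ln 2 / 25.6 = 0.02708 h⁻¹
Fraction remaining after one interval: e^(−kτ) = e^(−0.02708 × 38.0) = 0.3574
R = 1 / (1 − 0.3574) = 1.556
Css,max = 26.1 × 1.556 ≈ 40.6 mcg/L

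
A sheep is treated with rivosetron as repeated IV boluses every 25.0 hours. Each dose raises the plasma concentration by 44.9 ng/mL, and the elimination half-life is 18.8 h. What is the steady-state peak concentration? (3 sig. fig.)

74.6 ng/mL

k = ln 2 / 18.8 = 0.03687 h⁻¹
Fraction remaining after one interval: e^(−kτ) = e^(−0.03687 × 25.0) = 0.3978
R = 1 / (1 − 0.3978) = 1.661
Css,max = 44.9 × 1.661 ≈ 74.6 ng/mL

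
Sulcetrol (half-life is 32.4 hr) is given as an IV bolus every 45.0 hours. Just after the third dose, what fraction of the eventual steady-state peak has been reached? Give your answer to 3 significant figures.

0.944

k = ln 2 / 32.4 = 0.02139 hr⁻¹
f_n = 1 − e^(−nkτ) = 1 − e^(−3 × 0.02139 × 45.0) = 1 − e^(−2.888) = 1 − 0.05568 ≈ 0.944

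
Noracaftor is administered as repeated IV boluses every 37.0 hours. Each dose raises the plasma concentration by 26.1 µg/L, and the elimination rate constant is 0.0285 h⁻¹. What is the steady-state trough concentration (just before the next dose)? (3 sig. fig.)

Fraction remaining after one interval: e^(−kτ) = e^(−0.02850 × 37.0) = 0.3484
R = 1 / (1 − 0.3484) = 1.535
Css,max = 26.1 × 1.535 = 40.05 µg/L
Css,min = Css,max × e^(−kτ) = 40.05 × 0.3484 ≈ 14.0 µg/L

14.0 µg/L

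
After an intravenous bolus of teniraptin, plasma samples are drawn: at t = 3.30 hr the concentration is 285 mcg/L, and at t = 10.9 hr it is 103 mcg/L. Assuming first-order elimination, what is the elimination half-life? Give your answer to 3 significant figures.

k = ln(C₁/C₂) / (t₂ − t₁) = ln(285/103) / (10.9 − 3.30)
  = 1.018 / 7.600 = 0.1339 hr⁻¹
t½ = ln 2 / k = ln 2 / 0.1339 ≈ 5.18 hours

5.18 hours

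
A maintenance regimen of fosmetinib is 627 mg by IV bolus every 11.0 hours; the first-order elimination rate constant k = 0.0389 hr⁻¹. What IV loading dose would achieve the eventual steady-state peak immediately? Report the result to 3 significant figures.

1800 mg

Accumulation ratio R = 1 / (1 − e^(−kτ)) = 1 / (1 − e^(−0.03890×11.0)) = 1 / (1 − 0.6519) = 2.873
Loading dose = maintenance dose × R = 627 × 2.873 ≈ 1800 mg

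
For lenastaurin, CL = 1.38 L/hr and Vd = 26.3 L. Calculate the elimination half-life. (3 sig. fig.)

k = CL / V = 1.38 / 26.3 = 0.05247 hr⁻¹
t½ = ln 2 / k = ln 2 / 0.05247 ≈ 13.2 hours

13.2 hours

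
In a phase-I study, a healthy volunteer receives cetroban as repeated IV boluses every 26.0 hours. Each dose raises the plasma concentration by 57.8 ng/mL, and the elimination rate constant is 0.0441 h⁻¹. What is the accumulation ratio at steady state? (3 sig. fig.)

1.47

Fraction remaining after one interval: e^(−kτ) = e^(−0.04410 × 26.0) = 0.3177
R = 1 / (1 − 0.3177) = 1 / 0.6823 ≈ 1.47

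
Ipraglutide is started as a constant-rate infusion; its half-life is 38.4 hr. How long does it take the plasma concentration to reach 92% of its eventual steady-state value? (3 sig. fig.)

k = ln 2 / 38.4 = 0.01805 hr⁻¹
f = 1 − e^(−kt)  ⇒  t = −ln(1 − f) / k
t = −ln(1 − 0.92) / 0.01805 = 2.526 / 0.01805 ≈ 140 hours

140 hours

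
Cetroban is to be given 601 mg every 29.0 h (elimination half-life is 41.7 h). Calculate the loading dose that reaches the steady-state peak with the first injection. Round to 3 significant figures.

1570 mg

k = ln 2 / 41.7 = 0.01662 h⁻¹
Accumulation ratio R = 1 / (1 − e^(−kτ)) = 1 / (1 − e^(−0.01662×29.0)) = 1 / (1 − 0.6175) = 2.615
Loading dose = maintenance dose × R = 601 × 2.615 ≈ 1570 mg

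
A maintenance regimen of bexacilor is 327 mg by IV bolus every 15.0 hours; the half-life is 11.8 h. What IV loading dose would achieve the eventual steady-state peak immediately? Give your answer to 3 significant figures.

k = ln 2 / 11.8 = 0.05874 h⁻¹
Accumulation ratio R = 1 / (1 − e^(−kτ)) = 1 / (1 − e^(−0.05874×15.0)) = 1 / (1 − 0.4143) = 1.707
Loading dose = maintenance dose × R = 327 × 1.707 ≈ 558 mg

558 mg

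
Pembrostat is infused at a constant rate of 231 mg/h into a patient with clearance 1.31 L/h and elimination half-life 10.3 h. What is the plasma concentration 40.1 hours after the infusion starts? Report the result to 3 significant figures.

Css = rate / CL = 231 / 1.31 = 176.3 mg/L
k = ln 2 / 10.3 = 0.06730 h⁻¹
C(t) = Css (1 − e^(−kt)) = 176.3 × (1 − e^(−2.699)) = 176.3 × 0.9327 ≈ 164 mg/L

164 mg/L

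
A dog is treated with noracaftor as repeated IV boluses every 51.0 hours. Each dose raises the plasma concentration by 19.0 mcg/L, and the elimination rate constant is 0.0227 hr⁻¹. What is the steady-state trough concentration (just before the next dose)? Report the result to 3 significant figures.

8.71 mcg/L

Fraction remaining after one interval: e^(−kτ) = e^(−0.02270 × 51.0) = 0.3142
R = 1 / (1 − 0.3142) = 1.458
Css,max = 19.0 × 1.458 = 27.71 mcg/L
Css,min = Css,max × e^(−kτ) = 27.71 × 0.3142 ≈ 8.71 mcg/L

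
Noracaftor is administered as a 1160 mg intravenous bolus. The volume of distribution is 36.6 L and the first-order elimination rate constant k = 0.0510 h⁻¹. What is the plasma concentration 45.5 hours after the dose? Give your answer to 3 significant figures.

C₀ = dose / V = 1160 / 36.6 = 31.69 µg/mL
C(t) = C₀ e^(−kt) = 31.69 × e^(−0.05100 × 45.5) = 31.69 × e^(−2.321) = 31.69 × 0.09822 ≈ 3.11 µg/mL

3.11 µg/mL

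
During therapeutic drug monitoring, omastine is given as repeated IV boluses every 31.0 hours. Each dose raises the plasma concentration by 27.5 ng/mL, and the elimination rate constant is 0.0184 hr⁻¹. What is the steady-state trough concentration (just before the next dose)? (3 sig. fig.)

Fraction remaining after one interval: e^(−kτ) = e^(−0.01840 × 31.0) = 0.5653
R = 1 / (1 − 0.5653) = 2.300
Css,max = 27.5 × 2.300 = 63.26 ng/mL
Css,min = Css,max × e^(−kτ) = 63.26 × 0.5653 ≈ 35.8 ng/mL

35.8 ng/mL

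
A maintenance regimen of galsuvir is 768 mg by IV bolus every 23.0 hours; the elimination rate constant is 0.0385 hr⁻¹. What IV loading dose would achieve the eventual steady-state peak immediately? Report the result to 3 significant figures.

1310 mg

Accumulation ratio R = 1 / (1 − e^(−kτ)) = 1 / (1 − e^(−0.03850×23.0)) = 1 / (1 − 0.4125) = 1.702
Loading dose = maintenance dose × R = 768 × 1.702 ≈ 1310 mg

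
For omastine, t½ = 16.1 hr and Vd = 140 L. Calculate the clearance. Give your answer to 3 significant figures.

k = ln 2 / t½ = ln 2 / 16.1 = 0.04305 hr⁻¹
CL = k · V = 0.04305 × 140 ≈ 6.03 L/hr

6.03 L/hr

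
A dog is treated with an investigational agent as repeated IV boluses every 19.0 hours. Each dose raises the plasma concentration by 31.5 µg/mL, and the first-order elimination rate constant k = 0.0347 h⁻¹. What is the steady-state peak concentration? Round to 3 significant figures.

Fraction remaining after one interval: e^(−kτ) = e^(−0.03470 × 19.0) = 0.5172
R = 1 / (1 − 0.5172) = 2.071
Css,max = 31.5 × 2.071 ≈ 65.2 µg/mL

65.2 µg/mL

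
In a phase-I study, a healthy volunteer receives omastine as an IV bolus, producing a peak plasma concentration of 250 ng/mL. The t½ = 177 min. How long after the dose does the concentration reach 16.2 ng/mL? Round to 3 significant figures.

k = ln 2 / 177 = 0.003916 min⁻¹
C(t) = C₀ e^(−kt)  ⇒  t = ln(C₀/C) / k
t = ln(250/16.2) / 0.003916 = 2.736 / 0.003916 ≈ 699 minutes

699 minutes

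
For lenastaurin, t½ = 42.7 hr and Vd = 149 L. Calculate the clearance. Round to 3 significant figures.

2.42 L/hr

k = ln 2 / t½ = ln 2 / 42.7 = 0.01623 hr⁻¹
CL = k · V = 0.01623 × 149 ≈ 2.42 L/hr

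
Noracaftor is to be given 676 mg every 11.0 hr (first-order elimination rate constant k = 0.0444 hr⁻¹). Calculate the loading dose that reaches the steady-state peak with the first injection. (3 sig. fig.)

1750 mg

Accumulation ratio R = 1 / (1 − e^(−kτ)) = 1 / (1 − e^(−0.04440×11.0)) = 1 / (1 − 0.6136) = 2.588
Loading dose = maintenance dose × R = 676 × 2.588 ≈ 1750 mg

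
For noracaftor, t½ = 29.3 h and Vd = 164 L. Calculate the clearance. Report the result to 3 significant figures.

k = ln 2 / t½ = ln 2 / 29.3 = 0.02366 h⁻¹
CL = k · V = 0.02366 × 164 ≈ 3.88 L/h

3.88 L/h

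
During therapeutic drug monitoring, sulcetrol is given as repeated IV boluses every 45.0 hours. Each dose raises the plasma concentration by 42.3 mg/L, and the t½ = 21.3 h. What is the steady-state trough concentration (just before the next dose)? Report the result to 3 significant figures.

k = ln 2 / 21.3 = 0.03254 h⁻¹
Fraction remaining after one interval: e^(−kτ) = e^(−0.03254 × 45.0) = 0.2312
R = 1 / (1 − 0.2312) = 1.301
Css,max = 42.3 × 1.301 = 55.02 mg/L
Css,min = Css,max × e^(−kτ) = 55.02 × 0.2312 ≈ 12.7 mg/L

12.7 mg/L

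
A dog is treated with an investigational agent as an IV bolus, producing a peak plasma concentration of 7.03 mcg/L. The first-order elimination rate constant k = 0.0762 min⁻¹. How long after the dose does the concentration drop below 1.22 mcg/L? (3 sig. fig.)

23.0 minutes

C(t) = C₀ e^(−kt)  ⇒  t = ln(C₀/C) / k
t = ln(7.03/1.22) / 0.07620 = 1.751 / 0.07620 ≈ 23.0 minutes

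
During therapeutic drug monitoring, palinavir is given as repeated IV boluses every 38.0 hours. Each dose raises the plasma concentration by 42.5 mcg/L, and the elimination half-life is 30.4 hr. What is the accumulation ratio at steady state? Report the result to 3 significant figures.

k = ln 2 / 30.4 = 0.02280 hr⁻¹
Fraction remaining after one interval: e^(−kτ) = e^(−0.02280 × 38.0) = 0.4204
R = 1 / (1 − 0.4204) = 1 / 0.5796 ≈ 1.73

1.73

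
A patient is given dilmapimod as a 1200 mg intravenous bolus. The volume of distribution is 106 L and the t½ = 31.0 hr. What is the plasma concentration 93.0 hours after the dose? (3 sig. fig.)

C₀ = dose / V = 1200 / 106 = 11.32 µg/mL
k = ln 2 / 31.0 = 0.02236 hr⁻¹
C(t) = C₀ e^(−kt) = 11.32 × e^(−0.02236 × 93.0) = 11.32 × e^(−2.079) = 11.32 × 0.1250 ≈ 1.42 µg/mL

1.42 µg/mL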